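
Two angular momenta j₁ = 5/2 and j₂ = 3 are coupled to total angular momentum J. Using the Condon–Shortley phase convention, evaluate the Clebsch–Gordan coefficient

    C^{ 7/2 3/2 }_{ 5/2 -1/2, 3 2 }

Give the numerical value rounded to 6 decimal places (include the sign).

√[8·2!3!4!/10! · 2!3!5!1!5!2!] = √(1536/7)
  +(−1)^1/∏(1,1,2,4,1,0)! = -1/48  (running -1/48)
  +(−1)^2/∏(2,0,1,3,2,1)! = 1/24  (running 1/48)
⟨..|..⟩ = √(1536/7)·(1/48) = +0.308607

+√(2/21) ≈ +0.308607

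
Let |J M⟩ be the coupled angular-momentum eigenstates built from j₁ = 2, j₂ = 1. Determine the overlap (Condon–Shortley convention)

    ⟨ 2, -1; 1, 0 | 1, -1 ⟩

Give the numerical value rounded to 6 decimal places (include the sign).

-0.547723

j₁+j₂−J=2  J+j₁−j₂=2  J−j₁+j₂=0  j₁+j₂+J+1=5
(j₁±m₁, j₂±m₂, J±M) = (1,3,1,1,0,2)
P² = 6/5
sum k=1..1:
  [1] −1/2 = -1/2
S = -1/2
C² = P²·S² = 3/10 ; C = -0.547723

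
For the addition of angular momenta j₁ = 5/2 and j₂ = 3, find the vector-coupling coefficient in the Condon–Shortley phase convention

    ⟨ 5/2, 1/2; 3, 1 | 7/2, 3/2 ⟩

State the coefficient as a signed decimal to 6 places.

triangle: 2!*3!*4!/10! = 288/3628800
(j±m)!: 3!*2!*4!*2!*5!*2! = 138240
prefactor² = (2J+1)*Δ*N² = 3072/35
  k=0: +1/(0!*2!*2!*4!*1!*0!) = 1/96
  k=1: −1/(1!*1!*1!*3!*2!*1!) = -1/12
  k=2: +1/(2!*0!*0!*2!*3!*2!) = 1/48
Σ = -5/96  ⇒  CG² = 3072/35*(-5/96)² = 5/21
CG = −√(5/21) = -0.487950

-0.487950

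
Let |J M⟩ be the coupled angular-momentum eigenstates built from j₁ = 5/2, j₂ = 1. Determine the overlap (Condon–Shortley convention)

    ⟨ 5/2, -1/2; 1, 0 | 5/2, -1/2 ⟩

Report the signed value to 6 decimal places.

√[6·1!4!1!/7! · 2!3!1!1!2!3!] = √(144/35)
  +(−1)^0/∏(0,1,3,1,1,0)! = 1/6  (running 1/6)
  +(−1)^1/∏(1,0,2,0,2,1)! = -1/4  (running -1/12)
⟨..|..⟩ = √(144/35)·(-1/12) = -0.169031

−√(1/35) = -0.169031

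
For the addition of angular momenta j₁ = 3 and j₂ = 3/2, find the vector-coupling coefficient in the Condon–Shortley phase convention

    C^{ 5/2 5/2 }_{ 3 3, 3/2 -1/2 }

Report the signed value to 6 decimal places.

√[6·2!4!1!/8! · 6!0!1!2!5!0!] = √(8640/7)
  +(−1)^0/∏(0,2,0,1,4,0)! = 1/48  (running 1/48)
⟨..|..⟩ = √(8640/7)·(1/48) = +0.731925

+√(15/28) = +0.731925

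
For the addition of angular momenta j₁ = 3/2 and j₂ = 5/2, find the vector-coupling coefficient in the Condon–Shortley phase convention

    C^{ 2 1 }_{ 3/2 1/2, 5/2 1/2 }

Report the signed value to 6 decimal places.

−√(25/84) = -0.545545

j₁+j₂−J=2  J+j₁−j₂=1  J−j₁+j₂=3  j₁+j₂+J+1=7
(j₁±m₁, j₂±m₂, J±M) = (2,1,3,2,3,1)
P² = 12/7
sum k=0..1:
  [0] +1/12 = 1/12
  [1] −1/2 = -1/2
S = -5/12
C² = P²·S² = 25/84 ; C = -0.545545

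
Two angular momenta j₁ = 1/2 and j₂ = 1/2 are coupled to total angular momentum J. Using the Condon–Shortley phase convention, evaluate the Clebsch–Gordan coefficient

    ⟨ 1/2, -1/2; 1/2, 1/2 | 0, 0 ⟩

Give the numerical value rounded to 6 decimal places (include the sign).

−√(1/2) ≈ -0.707107

triangle: 1!×0!×0!/2! = 1/2
(j±m)!: 0!×1!×1!×0!×0!×0! = 1
prefactor² = (2J+1)×Δ×N² = 1/2
  k=1: −1/(1!×0!×0!×0!×0!×0!) = -1
Σ = -1  ⇒  CG² = 1/2×(-1)² = 1/2
CG = −√(1/2) = -0.707107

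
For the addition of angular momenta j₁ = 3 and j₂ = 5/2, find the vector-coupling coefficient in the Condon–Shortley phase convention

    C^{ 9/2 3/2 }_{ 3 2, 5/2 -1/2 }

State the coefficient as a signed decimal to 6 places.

+0.604815  (= +√(169/462))

√[10·1!5!4!/11! · 5!1!2!3!6!3!] = √(345600/77)
  +(−1)^0/∏(0,1,1,2,4,2)! = 1/96  (running 1/96)
  +(−1)^1/∏(1,0,0,1,5,3)! = -1/720  (running 13/1440)
⟨..|..⟩ = √(345600/77)·(13/1440) = +0.604815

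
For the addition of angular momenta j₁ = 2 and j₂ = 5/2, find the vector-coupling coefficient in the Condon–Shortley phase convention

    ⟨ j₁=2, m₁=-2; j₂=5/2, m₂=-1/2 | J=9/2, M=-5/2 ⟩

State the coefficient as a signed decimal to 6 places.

√[10·0!4!5!/10! · 0!4!2!3!2!7!] = √(23040)
  +(−1)^0/∏(0,0,4,2,0,3)! = 1/288  (running 1/288)
⟨..|..⟩ = √(23040)·(1/288) = +0.527046

+0.527046  (= +√(5/18))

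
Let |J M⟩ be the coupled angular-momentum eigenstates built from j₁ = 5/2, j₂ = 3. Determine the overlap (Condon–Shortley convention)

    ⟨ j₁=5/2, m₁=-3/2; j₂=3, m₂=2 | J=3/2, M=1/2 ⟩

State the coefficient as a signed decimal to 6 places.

j₁+j₂−J=4  J+j₁−j₂=1  J−j₁+j₂=2  j₁+j₂+J+1=8
(j₁±m₁, j₂±m₂, J±M) = (1,4,5,1,2,1)
P² = 192/7
sum k=3..4:
  [3] −1/12 = -1/12
  [4] +1/24 = 1/24
S = -1/24
C² = P²·S² = 1/21 ; C = -0.218218

-0.218218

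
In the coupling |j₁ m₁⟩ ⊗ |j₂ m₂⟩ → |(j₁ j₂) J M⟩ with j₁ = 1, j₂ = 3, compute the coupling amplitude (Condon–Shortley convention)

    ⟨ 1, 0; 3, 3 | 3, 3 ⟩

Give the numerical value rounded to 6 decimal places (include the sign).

√[7·1!1!5!/8! · 1!1!6!0!6!0!] = √(10800)
  +(−1)^1/∏(1,0,0,5,1,0)! = -1/120  (running -1/120)
⟨..|..⟩ = √(10800)·(-1/120) = -0.866025

−√(3/4) = -0.866025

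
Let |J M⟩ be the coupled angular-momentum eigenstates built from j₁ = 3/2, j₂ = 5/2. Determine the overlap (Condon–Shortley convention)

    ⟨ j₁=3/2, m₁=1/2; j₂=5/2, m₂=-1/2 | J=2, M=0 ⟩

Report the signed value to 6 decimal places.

√[5·2!1!3!/7! · 2!1!2!3!2!2!] = √(8/7)
  +(−1)^0/∏(0,2,1,2,0,1)! = 1/4  (running 1/4)
  +(−1)^1/∏(1,1,0,1,1,2)! = -1/2  (running -1/4)
⟨..|..⟩ = √(8/7)·(-1/4) = -0.267261

-0.267261  (= −√(1/14))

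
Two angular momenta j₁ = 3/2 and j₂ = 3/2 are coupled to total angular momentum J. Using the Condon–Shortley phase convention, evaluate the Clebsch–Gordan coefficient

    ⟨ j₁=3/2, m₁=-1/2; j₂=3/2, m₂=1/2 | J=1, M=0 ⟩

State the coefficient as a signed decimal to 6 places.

√[3·2!1!1!/5! · 1!2!2!1!1!1!] = √(1/5)
  +(−1)^1/∏(1,1,1,1,0,0)! = -1  (running -1)
  +(−1)^2/∏(2,0,0,0,1,1)! = 1/2  (running -1/2)
⟨..|..⟩ = √(1/5)·(-1/2) = -0.223607

-0.223607  (= −√(1/20))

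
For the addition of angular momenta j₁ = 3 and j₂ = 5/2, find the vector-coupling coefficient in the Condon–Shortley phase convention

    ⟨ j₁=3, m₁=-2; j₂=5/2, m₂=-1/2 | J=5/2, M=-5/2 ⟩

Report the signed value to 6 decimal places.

+√(5/14) = +0.597614

triangle: 3!×3!×2!/9! = 72/362880
(j±m)!: 1!×5!×2!×3!×0!×5! = 172800
prefactor² = (2J+1)×Δ×N² = 1440/7
  k=2: +1/(2!×1!×3!×0!×0!×2!) = 1/24
Σ = 1/24  ⇒  CG² = 1440/7×1/24² = 5/14
CG = +√(5/14) = +0.597614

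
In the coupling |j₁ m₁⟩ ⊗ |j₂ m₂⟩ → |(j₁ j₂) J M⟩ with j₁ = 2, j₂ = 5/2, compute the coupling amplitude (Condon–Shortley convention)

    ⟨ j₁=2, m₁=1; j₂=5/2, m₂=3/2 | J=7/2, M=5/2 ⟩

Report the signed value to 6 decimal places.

−√(1/63) = -0.125988

triangle: 1!×3!×4!/9! = 144/362880
(j±m)!: 3!×1!×4!×1!×6!×1! = 103680
prefactor² = (2J+1)×Δ×N² = 2304/7
  k=0: +1/(0!×1!×1!×4!×2!×0!) = 1/48
  k=1: −1/(1!×0!×0!×3!×3!×1!) = -1/36
Σ = -1/144  ⇒  CG² = 2304/7×(-1/144)² = 1/63
CG = −√(1/63) = -0.125988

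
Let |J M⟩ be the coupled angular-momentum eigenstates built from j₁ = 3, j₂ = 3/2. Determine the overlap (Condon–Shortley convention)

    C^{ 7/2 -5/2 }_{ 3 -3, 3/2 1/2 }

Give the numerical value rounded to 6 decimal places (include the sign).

√[8·1!5!2!/9! · 0!6!2!1!1!6!] = √(38400/7)
  +(−1)^1/∏(1,0,5,1,0,1)! = -1/120  (running -1/120)
⟨..|..⟩ = √(38400/7)·(-1/120) = -0.617213

−√(8/21) ≈ -0.617213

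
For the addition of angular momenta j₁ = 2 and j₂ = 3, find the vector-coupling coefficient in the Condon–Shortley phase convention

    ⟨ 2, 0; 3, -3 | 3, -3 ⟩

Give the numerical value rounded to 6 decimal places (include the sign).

j₁+j₂−J=2  J+j₁−j₂=2  J−j₁+j₂=4  j₁+j₂+J+1=9
(j₁±m₁, j₂±m₂, J±M) = (2,2,0,6,0,6)
P² = 3840
sum k=0..0:
  [0] +1/96 = 1/96
S = 1/96
C² = P²·S² = 5/12 ; C = +0.645497

+0.645497  (= +√(5/12))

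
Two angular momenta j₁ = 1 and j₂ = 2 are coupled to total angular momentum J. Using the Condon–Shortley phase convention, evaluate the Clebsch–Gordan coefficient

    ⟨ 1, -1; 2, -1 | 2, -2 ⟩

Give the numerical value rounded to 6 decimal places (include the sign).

−√(1/3) ≈ -0.577350

√[5·1!1!3!/6! · 0!2!1!3!0!4!] = √(12)
  +(−1)^1/∏(1,0,1,0,0,3)! = -1/6  (running -1/6)
⟨..|..⟩ = √(12)·(-1/6) = -0.577350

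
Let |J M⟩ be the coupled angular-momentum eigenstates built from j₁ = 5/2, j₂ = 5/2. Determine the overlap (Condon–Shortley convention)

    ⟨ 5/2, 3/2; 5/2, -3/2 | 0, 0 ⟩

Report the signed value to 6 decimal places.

−√(1/6) = -0.408248

triangle: 5!*0!*0!/6! = 120/720
(j±m)!: 4!*1!*1!*4!*0!*0! = 576
prefactor² = (2J+1)*Δ*N² = 96
  k=1: −1/(1!*4!*0!*0!*0!*0!) = -1/24
Σ = -1/24  ⇒  CG² = 96*(-1/24)² = 1/6
CG = −√(1/6) = -0.408248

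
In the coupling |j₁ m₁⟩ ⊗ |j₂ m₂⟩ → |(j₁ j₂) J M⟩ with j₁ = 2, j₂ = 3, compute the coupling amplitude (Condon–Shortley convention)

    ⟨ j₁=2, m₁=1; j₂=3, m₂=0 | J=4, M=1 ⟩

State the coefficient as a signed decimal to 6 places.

+√(3/14) = +0.462910

triangle: 1!*3!*5!/10! = 720/3628800
(j±m)!: 3!*1!*3!*3!*5!*3! = 155520
prefactor² = (2J+1)*Δ*N² = 1944/7
  k=0: +1/(0!*1!*1!*3!*2!*2!) = 1/24
  k=1: −1/(1!*0!*0!*2!*3!*3!) = -1/72
Σ = 1/36  ⇒  CG² = 1944/7*1/36² = 3/14
CG = +√(3/14) = +0.462910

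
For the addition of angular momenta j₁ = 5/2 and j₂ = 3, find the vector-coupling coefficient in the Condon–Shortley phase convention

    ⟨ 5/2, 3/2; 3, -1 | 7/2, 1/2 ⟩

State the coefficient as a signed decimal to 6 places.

+√(8/63) = +0.356348

triangle: 2!·3!·4!/10! = 288/3628800
(j±m)!: 4!·1!·2!·4!·4!·3! = 165888
prefactor² = (2J+1)·Δ·N² = 18432/175
  k=0: +1/(0!·2!·1!·2!·2!·2!) = 1/16
  k=1: −1/(1!·1!·0!·1!·3!·3!) = -1/36
Σ = 5/144  ⇒  CG² = 18432/175·5/144² = 8/63
CG = +√(8/63) = +0.356348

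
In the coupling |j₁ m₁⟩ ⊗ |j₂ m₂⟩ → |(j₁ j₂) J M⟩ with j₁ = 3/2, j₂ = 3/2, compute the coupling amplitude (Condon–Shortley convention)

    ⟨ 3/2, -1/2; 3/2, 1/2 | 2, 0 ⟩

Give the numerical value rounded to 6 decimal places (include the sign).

-0.500000

triangle: 1!*2!*2!/6! = 4/720
(j±m)!: 1!*2!*2!*1!*2!*2! = 16
prefactor² = (2J+1)*Δ*N² = 4/9
  k=0: +1/(0!*1!*2!*2!*0!*0!) = 1/4
  k=1: −1/(1!*0!*1!*1!*1!*1!) = -1
Σ = -3/4  ⇒  CG² = 4/9*(-3/4)² = 1/4
CG = −√(1/4) = -0.500000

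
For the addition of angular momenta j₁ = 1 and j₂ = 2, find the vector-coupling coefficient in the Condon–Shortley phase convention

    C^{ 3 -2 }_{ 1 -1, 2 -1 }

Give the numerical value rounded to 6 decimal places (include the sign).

√[7·0!2!4!/7! · 0!2!1!3!1!5!] = √(96)
  +(−1)^0/∏(0,0,2,1,0,3)! = 1/12  (running 1/12)
⟨..|..⟩ = √(96)·(1/12) = +0.816497

+√(2/3) ≈ +0.816497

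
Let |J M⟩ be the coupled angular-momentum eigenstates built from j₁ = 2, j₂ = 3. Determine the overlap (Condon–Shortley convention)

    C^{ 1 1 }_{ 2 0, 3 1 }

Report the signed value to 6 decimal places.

√[3·4!0!2!/7! · 2!2!4!2!2!0!] = √(384/35)
  +(−1)^2/∏(2,2,0,2,0,0)! = 1/8  (running 1/8)
⟨..|..⟩ = √(384/35)·(1/8) = +0.414039

+√(6/35) ≈ +0.414039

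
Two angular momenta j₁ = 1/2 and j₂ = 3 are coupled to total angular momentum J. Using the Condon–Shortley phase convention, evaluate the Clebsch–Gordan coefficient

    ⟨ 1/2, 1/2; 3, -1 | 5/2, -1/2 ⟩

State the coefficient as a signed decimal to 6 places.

√[6·1!0!5!/7! · 1!0!2!4!2!3!] = √(576/7)
  +(−1)^0/∏(0,1,0,2,0,3)! = 1/12  (running 1/12)
⟨..|..⟩ = √(576/7)·(1/12) = +0.755929

+√(4/7) = +0.755929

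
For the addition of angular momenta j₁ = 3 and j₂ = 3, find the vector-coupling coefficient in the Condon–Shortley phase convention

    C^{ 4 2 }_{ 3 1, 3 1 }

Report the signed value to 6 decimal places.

√[9·2!4!4!/11! · 4!2!4!2!6!2!] = √(331776/385)
  +(−1)^0/∏(0,2,2,4,2,0)! = 1/192  (running 1/192)
  +(−1)^1/∏(1,1,1,3,3,1)! = -1/36  (running -13/576)
  +(−1)^2/∏(2,0,0,2,4,2)! = 1/192  (running -5/288)
⟨..|..⟩ = √(331776/385)·(-5/288) = -0.509647

−√(20/77) ≈ -0.509647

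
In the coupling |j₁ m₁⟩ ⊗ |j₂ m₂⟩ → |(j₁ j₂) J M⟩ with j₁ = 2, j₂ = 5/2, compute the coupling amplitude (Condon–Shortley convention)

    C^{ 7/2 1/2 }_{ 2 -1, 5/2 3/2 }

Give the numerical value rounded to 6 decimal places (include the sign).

−√(121/315) ≈ -0.619780

√[8·1!3!4!/9! · 1!3!4!1!4!3!] = √(2304/35)
  +(−1)^0/∏(0,1,3,4,0,0)! = 1/144  (running 1/144)
  +(−1)^1/∏(1,0,2,3,1,1)! = -1/12  (running -11/144)
⟨..|..⟩ = √(2304/35)·(-11/144) = -0.619780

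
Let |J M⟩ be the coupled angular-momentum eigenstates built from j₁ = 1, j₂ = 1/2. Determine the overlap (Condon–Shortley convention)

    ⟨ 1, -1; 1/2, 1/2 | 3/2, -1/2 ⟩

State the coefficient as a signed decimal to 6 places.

√[4·0!2!1!/4! · 0!2!1!0!1!2!] = √(4/3)
  +(−1)^0/∏(0,0,2,1,0,0)! = 1/2  (running 1/2)
⟨..|..⟩ = √(4/3)·(1/2) = +0.577350

+√(1/3) ≈ +0.577350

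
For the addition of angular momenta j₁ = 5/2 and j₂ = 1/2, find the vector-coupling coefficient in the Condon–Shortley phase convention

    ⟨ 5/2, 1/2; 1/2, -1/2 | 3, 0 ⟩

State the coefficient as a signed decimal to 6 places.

+√(1/2) = +0.707107

j₁+j₂−J=0  J+j₁−j₂=5  J−j₁+j₂=1  j₁+j₂+J+1=7
(j₁±m₁, j₂±m₂, J±M) = (3,2,0,1,3,3)
P² = 72
sum k=0..0:
  [0] +1/12 = 1/12
S = 1/12
C² = P²·S² = 1/2 ; C = +0.707107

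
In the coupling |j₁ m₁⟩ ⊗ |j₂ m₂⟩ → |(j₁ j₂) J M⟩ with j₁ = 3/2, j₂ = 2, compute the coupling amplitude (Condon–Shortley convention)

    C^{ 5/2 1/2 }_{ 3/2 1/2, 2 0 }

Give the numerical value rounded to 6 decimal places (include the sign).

√[6·1!2!3!/7! · 2!1!2!2!3!2!] = √(48/35)
  +(−1)^0/∏(0,1,1,2,1,1)! = 1/2  (running 1/2)
  +(−1)^1/∏(1,0,0,1,2,2)! = -1/4  (running 1/4)
⟨..|..⟩ = √(48/35)·(1/4) = +0.292770

+√(3/35) = +0.292770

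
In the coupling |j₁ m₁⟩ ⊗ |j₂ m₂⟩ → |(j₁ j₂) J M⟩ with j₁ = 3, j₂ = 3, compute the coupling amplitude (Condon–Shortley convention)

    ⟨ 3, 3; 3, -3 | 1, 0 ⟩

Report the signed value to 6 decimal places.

j₁+j₂−J=5  J+j₁−j₂=1  J−j₁+j₂=1  j₁+j₂+J+1=8
(j₁±m₁, j₂±m₂, J±M) = (6,0,0,6,1,1)
P² = 32400/7
sum k=0..0:
  [0] +1/120 = 1/120
S = 1/120
C² = P²·S² = 9/28 ; C = +0.566947

+√(9/28) = +0.566947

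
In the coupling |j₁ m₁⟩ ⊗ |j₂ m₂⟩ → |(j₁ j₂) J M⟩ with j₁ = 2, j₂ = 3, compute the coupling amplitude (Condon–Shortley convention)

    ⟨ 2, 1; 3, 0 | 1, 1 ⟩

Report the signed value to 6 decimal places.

√[3·4!0!2!/7! · 3!1!3!3!2!0!] = √(432/35)
  +(−1)^1/∏(1,3,0,2,0,0)! = -1/12  (running -1/12)
⟨..|..⟩ = √(432/35)·(-1/12) = -0.292770

−√(3/35) = -0.292770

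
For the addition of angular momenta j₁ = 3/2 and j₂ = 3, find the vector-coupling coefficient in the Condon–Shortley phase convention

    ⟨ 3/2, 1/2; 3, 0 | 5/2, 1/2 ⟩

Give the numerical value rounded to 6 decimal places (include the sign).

j₁+j₂−J=2  J+j₁−j₂=1  J−j₁+j₂=4  j₁+j₂+J+1=8
(j₁±m₁, j₂±m₂, J±M) = (2,1,3,3,3,2)
P² = 216/35
sum k=0..1:
  [0] +1/12 = 1/12
  [1] −1/4 = -1/4
S = -1/6
C² = P²·S² = 6/35 ; C = -0.414039

−√(6/35) ≈ -0.414039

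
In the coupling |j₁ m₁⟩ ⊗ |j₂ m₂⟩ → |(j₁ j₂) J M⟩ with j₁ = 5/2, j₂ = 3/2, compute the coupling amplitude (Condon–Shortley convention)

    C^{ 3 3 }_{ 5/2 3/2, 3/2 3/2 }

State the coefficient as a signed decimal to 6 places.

triangle: 1!·4!·2!/8! = 48/40320
(j±m)!: 4!·1!·3!·0!·6!·0! = 103680
prefactor² = (2J+1)·Δ·N² = 864
  k=1: −1/(1!·0!·0!·2!·4!·0!) = -1/48
Σ = -1/48  ⇒  CG² = 864·(-1/48)² = 3/8
CG = −√(3/8) = -0.612372

-0.612372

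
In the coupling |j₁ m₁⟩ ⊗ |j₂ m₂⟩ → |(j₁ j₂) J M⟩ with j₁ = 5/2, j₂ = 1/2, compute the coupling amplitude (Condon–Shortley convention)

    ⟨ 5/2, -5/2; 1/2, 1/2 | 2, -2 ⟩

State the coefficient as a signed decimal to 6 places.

j₁+j₂−J=1  J+j₁−j₂=4  J−j₁+j₂=0  j₁+j₂+J+1=6
(j₁±m₁, j₂±m₂, J±M) = (0,5,1,0,0,4)
P² = 480
sum k=1..1:
  [1] −1/24 = -1/24
S = -1/24
C² = P²·S² = 5/6 ; C = -0.912871

−√(5/6) = -0.912871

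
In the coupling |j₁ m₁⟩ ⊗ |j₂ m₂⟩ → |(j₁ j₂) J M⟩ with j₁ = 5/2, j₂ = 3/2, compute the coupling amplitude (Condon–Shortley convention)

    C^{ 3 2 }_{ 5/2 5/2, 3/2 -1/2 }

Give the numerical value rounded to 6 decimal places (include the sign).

√[7·1!4!2!/8! · 5!0!1!2!5!1!] = √(240)
  +(−1)^0/∏(0,1,0,1,4,1)! = 1/24  (running 1/24)
⟨..|..⟩ = √(240)·(1/24) = +0.645497

+0.645497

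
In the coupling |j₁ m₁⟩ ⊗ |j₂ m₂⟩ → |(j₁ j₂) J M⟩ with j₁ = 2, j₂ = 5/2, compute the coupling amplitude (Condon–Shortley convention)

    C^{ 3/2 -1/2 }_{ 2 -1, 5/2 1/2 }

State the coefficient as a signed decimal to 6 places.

+√(5/21) ≈ +0.487950

√[4·3!1!2!/7! · 1!3!3!2!1!2!] = √(48/35)
  +(−1)^2/∏(2,1,1,1,0,1)! = 1/2  (running 1/2)
  +(−1)^3/∏(3,0,0,0,1,2)! = -1/12  (running 5/12)
⟨..|..⟩ = √(48/35)·(5/12) = +0.487950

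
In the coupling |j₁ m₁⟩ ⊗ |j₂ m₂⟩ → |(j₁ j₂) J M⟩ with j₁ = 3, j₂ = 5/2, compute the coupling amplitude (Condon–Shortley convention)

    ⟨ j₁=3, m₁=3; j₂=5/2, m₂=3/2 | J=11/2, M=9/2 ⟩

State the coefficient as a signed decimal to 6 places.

+0.674200

√[12·0!6!5!/12! · 6!0!4!1!10!1!] = √(1492992000/11)
  +(−1)^0/∏(0,0,0,4,6,1)! = 1/17280  (running 1/17280)
⟨..|..⟩ = √(1492992000/11)·(1/17280) = +0.674200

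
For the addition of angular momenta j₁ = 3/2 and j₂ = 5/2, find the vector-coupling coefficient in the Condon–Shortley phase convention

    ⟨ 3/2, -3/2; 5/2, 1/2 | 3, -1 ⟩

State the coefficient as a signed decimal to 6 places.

j₁+j₂−J=1  J+j₁−j₂=2  J−j₁+j₂=4  j₁+j₂+J+1=8
(j₁±m₁, j₂±m₂, J±M) = (0,3,3,2,2,4)
P² = 144/5
sum k=1..1:
  [1] −1/8 = -1/8
S = -1/8
C² = P²·S² = 9/20 ; C = -0.670820

−√(9/20) = -0.670820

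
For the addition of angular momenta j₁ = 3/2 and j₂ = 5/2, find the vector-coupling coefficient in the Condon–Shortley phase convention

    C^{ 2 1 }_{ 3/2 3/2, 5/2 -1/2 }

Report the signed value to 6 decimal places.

triangle: 2!×1!×3!/7! = 12/5040
(j±m)!: 3!×0!×2!×3!×3!×1! = 432
prefactor² = (2J+1)×Δ×N² = 36/7
  k=0: +1/(0!×2!×0!×2!×1!×1!) = 1/4
Σ = 1/4  ⇒  CG² = 36/7×1/4² = 9/28
CG = +√(9/28) = +0.566947

+√(9/28) ≈ +0.566947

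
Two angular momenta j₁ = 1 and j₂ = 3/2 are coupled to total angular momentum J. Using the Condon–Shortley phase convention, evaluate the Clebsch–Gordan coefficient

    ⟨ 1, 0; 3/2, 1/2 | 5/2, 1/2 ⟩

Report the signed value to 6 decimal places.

√[6·0!2!3!/6! · 1!1!2!1!3!2!] = √(12/5)
  +(−1)^0/∏(0,0,1,2,1,1)! = 1/2  (running 1/2)
⟨..|..⟩ = √(12/5)·(1/2) = +0.774597

+0.774597  (= +√(3/5))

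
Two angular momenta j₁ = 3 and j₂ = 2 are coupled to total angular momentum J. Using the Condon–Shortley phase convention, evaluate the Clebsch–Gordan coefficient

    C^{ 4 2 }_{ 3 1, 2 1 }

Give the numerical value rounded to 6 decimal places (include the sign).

j₁+j₂−J=1  J+j₁−j₂=5  J−j₁+j₂=3  j₁+j₂+J+1=10
(j₁±m₁, j₂±m₂, J±M) = (4,2,3,1,6,2)
P² = 5184/7
sum k=0..1:
  [0] +1/72 = 1/72
  [1] −1/48 = -1/48
S = -1/144
C² = P²·S² = 1/28 ; C = -0.188982

-0.188982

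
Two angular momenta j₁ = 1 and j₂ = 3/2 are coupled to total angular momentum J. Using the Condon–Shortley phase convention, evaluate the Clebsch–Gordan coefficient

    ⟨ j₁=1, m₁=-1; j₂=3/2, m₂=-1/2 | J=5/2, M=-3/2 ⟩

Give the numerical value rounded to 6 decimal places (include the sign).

+√(3/5) ≈ +0.774597

triangle: 0!·2!·3!/6! = 12/720
(j±m)!: 0!·2!·1!·2!·1!·4! = 96
prefactor² = (2J+1)·Δ·N² = 48/5
  k=0: +1/(0!·0!·2!·1!·0!·2!) = 1/4
Σ = 1/4  ⇒  CG² = 48/5·1/4² = 3/5
CG = +√(3/5) = +0.774597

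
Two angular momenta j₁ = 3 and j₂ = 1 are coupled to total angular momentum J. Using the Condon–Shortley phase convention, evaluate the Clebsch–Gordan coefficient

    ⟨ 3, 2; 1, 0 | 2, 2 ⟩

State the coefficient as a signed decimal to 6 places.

√[5·2!4!0!/7! · 5!1!1!1!4!0!] = √(960/7)
  +(−1)^1/∏(1,1,0,0,4,0)! = -1/24  (running -1/24)
⟨..|..⟩ = √(960/7)·(-1/24) = -0.487950

−√(5/21) = -0.487950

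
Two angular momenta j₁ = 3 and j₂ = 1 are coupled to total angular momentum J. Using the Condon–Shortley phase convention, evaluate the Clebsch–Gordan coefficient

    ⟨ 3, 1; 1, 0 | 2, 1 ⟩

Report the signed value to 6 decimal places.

-0.617213

triangle: 2!*4!*0!/7! = 48/5040
(j±m)!: 4!*2!*1!*1!*3!*1! = 288
prefactor² = (2J+1)*Δ*N² = 96/7
  k=1: −1/(1!*1!*1!*0!*3!*0!) = -1/6
Σ = -1/6  ⇒  CG² = 96/7*(-1/6)² = 8/21
CG = −√(8/21) = -0.617213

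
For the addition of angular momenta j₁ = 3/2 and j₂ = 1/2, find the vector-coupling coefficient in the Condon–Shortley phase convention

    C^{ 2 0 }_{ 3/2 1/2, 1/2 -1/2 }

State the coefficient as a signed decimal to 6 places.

+0.707107  (= +√(1/2))

triangle: 0!·3!·1!/5! = 6/120
(j±m)!: 2!·1!·0!·1!·2!·2! = 8
prefactor² = (2J+1)·Δ·N² = 2
  k=0: +1/(0!·0!·1!·0!·2!·1!) = 1/2
Σ = 1/2  ⇒  CG² = 2·1/2² = 1/2
CG = +√(1/2) = +0.707107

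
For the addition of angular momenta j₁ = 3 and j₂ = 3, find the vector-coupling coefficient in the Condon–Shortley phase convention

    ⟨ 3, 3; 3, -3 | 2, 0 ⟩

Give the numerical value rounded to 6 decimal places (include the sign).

triangle: 4!·2!·2!/9! = 96/362880
(j±m)!: 6!·0!·0!·6!·2!·2! = 2073600
prefactor² = (2J+1)·Δ·N² = 19200/7
  k=0: +1/(0!·4!·0!·0!·2!·2!) = 1/96
Σ = 1/96  ⇒  CG² = 19200/7·1/96² = 25/84
CG = +√(25/84) = +0.545545

+0.545545  (= +√(25/84))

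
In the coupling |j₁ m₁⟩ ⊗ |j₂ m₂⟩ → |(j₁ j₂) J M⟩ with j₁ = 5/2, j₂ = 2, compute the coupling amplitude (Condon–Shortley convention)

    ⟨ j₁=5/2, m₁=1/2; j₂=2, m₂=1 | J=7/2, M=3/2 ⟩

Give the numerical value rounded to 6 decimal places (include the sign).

√[8·1!4!3!/9! · 3!2!3!1!5!2!] = √(384/7)
  +(−1)^0/∏(0,1,2,3,2,0)! = 1/24  (running 1/24)
  +(−1)^1/∏(1,0,1,2,3,1)! = -1/12  (running -1/24)
⟨..|..⟩ = √(384/7)·(-1/24) = -0.308607

−√(2/21) = -0.308607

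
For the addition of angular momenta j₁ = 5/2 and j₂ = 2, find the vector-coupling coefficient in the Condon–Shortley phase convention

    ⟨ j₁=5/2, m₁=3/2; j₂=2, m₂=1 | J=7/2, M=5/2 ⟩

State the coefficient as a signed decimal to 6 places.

triangle: 1!·4!·3!/9! = 144/362880
(j±m)!: 4!·1!·3!·1!·6!·1! = 103680
prefactor² = (2J+1)·Δ·N² = 2304/7
  k=0: +1/(0!·1!·1!·3!·3!·0!) = 1/36
  k=1: −1/(1!·0!·0!·2!·4!·1!) = -1/48
Σ = 1/144  ⇒  CG² = 2304/7·1/144² = 1/63
CG = +√(1/63) = +0.125988

+0.125988  (= +√(1/63))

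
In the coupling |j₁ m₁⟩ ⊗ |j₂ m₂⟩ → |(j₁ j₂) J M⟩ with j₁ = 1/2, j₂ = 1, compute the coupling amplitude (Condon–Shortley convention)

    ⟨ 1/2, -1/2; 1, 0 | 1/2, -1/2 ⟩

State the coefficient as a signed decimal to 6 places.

−√(1/3) = -0.577350

j₁+j₂−J=1  J+j₁−j₂=0  J−j₁+j₂=1  j₁+j₂+J+1=3
(j₁±m₁, j₂±m₂, J±M) = (0,1,1,1,0,1)
P² = 1/3
sum k=1..1:
  [1] −1/1 = -1
S = -1
C² = P²·S² = 1/3 ; C = -0.577350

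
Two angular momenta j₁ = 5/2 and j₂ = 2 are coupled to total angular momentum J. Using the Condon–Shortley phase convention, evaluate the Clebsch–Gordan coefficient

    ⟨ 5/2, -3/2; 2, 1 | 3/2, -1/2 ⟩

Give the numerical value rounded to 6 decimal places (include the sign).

√[4·3!2!1!/7! · 1!4!3!1!1!2!] = √(96/35)
  +(−1)^2/∏(2,1,2,1,0,0)! = 1/4  (running 1/4)
  +(−1)^3/∏(3,0,1,0,1,1)! = -1/6  (running 1/12)
⟨..|..⟩ = √(96/35)·(1/12) = +0.138013

+√(2/105) ≈ +0.138013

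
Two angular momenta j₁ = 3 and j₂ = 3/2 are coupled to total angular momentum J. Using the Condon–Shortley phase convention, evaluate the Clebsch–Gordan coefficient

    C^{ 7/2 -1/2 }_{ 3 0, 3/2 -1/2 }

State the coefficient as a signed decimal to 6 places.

√[8·1!5!2!/9! · 3!3!1!2!3!4!] = √(384/7)
  +(−1)^0/∏(0,1,3,1,2,1)! = 1/12  (running 1/12)
  +(−1)^1/∏(1,0,2,0,3,2)! = -1/24  (running 1/24)
⟨..|..⟩ = √(384/7)·(1/24) = +0.308607

+0.308607  (= +√(2/21))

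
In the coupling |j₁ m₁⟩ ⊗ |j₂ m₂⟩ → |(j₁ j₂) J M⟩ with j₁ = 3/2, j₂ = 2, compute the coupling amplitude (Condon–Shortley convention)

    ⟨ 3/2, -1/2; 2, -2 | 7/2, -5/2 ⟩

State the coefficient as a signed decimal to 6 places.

√[8·0!3!4!/8! · 1!2!0!4!1!6!] = √(6912/7)
  +(−1)^0/∏(0,0,2,0,1,4)! = 1/48  (running 1/48)
⟨..|..⟩ = √(6912/7)·(1/48) = +0.654654

+0.654654  (= +√(3/7))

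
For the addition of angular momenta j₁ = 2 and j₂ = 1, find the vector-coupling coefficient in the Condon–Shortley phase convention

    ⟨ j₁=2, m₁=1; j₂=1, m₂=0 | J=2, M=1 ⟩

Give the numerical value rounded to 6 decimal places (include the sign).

√[5·1!3!1!/6! · 3!1!1!1!3!1!] = √(3/2)
  +(−1)^0/∏(0,1,1,1,2,0)! = 1/2  (running 1/2)
  +(−1)^1/∏(1,0,0,0,3,1)! = -1/6  (running 1/3)
⟨..|..⟩ = √(3/2)·(1/3) = +0.408248

+0.408248  (= +√(1/6))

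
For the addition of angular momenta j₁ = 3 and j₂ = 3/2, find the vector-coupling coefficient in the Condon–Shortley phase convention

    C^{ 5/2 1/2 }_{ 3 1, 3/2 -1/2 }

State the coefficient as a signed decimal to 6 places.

triangle: 2!·4!·1!/8! = 48/40320
(j±m)!: 4!·2!·1!·2!·3!·2! = 1152
prefactor² = (2J+1)·Δ·N² = 288/35
  k=0: +1/(0!·2!·2!·1!·2!·0!) = 1/8
  k=1: −1/(1!·1!·1!·0!·3!·1!) = -1/6
Σ = -1/24  ⇒  CG² = 288/35·(-1/24)² = 1/70
CG = −√(1/70) = -0.119523

-0.119523  (= −√(1/70))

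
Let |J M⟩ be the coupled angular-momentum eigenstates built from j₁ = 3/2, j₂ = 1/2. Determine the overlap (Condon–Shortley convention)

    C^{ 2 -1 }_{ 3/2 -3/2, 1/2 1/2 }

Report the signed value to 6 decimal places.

+0.500000  (= +√(1/4))

triangle: 0!×3!×1!/5! = 6/120
(j±m)!: 0!×3!×1!×0!×1!×3! = 36
prefactor² = (2J+1)×Δ×N² = 9
  k=0: +1/(0!×0!×3!×1!×0!×0!) = 1/6
Σ = 1/6  ⇒  CG² = 9×1/6² = 1/4
CG = +√(1/4) = +0.500000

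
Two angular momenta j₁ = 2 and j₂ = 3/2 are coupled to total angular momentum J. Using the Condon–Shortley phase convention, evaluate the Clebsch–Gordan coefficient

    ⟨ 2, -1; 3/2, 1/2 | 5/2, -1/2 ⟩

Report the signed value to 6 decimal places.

-0.597614  (= −√(5/14))

√[6·1!3!2!/7! · 1!3!2!1!2!3!] = √(72/35)
  +(−1)^0/∏(0,1,3,2,0,0)! = 1/12  (running 1/12)
  +(−1)^1/∏(1,0,2,1,1,1)! = -1/2  (running -5/12)
⟨..|..⟩ = √(72/35)·(-5/12) = -0.597614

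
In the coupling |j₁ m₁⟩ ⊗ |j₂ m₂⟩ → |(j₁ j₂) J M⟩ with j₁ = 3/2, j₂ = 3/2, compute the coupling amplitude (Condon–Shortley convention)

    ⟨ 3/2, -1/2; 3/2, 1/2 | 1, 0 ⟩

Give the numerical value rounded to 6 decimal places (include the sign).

triangle: 2!*1!*1!/5! = 2/120
(j±m)!: 1!*2!*2!*1!*1!*1! = 4
prefactor² = (2J+1)*Δ*N² = 1/5
  k=1: −1/(1!*1!*1!*1!*0!*0!) = -1
  k=2: +1/(2!*0!*0!*0!*1!*1!) = 1/2
Σ = -1/2  ⇒  CG² = 1/5*(-1/2)² = 1/20
CG = −√(1/20) = -0.223607

−√(1/20) ≈ -0.223607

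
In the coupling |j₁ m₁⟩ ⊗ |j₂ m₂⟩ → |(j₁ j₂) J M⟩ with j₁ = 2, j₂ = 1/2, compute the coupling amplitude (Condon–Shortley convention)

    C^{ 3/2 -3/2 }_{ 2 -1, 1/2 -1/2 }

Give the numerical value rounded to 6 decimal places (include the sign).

+√(1/5) = +0.447214

j₁+j₂−J=1  J+j₁−j₂=3  J−j₁+j₂=0  j₁+j₂+J+1=5
(j₁±m₁, j₂±m₂, J±M) = (1,3,0,1,0,3)
P² = 36/5
sum k=0..0:
  [0] +1/6 = 1/6
S = 1/6
C² = P²·S² = 1/5 ; C = +0.447214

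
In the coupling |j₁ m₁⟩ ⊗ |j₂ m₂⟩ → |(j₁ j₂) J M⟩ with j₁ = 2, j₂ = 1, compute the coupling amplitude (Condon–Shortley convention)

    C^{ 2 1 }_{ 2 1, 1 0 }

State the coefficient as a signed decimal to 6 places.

triangle: 1!*3!*1!/6! = 6/720
(j±m)!: 3!*1!*1!*1!*3!*1! = 36
prefactor² = (2J+1)*Δ*N² = 3/2
  k=0: +1/(0!*1!*1!*1!*2!*0!) = 1/2
  k=1: −1/(1!*0!*0!*0!*3!*1!) = -1/6
Σ = 1/3  ⇒  CG² = 3/2*1/3² = 1/6
CG = +√(1/6) = +0.408248

+0.408248  (= +√(1/6))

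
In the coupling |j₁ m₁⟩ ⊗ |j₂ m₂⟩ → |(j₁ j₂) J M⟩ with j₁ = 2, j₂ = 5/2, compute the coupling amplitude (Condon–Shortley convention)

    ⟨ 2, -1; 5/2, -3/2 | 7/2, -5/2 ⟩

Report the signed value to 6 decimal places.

triangle: 1!·3!·4!/9! = 144/362880
(j±m)!: 1!·3!·1!·4!·1!·6! = 103680
prefactor² = (2J+1)·Δ·N² = 2304/7
  k=0: +1/(0!·1!·3!·1!·0!·3!) = 1/36
  k=1: −1/(1!·0!·2!·0!·1!·4!) = -1/48
Σ = 1/144  ⇒  CG² = 2304/7·1/144² = 1/63
CG = +√(1/63) = +0.125988

+0.125988  (= +√(1/63))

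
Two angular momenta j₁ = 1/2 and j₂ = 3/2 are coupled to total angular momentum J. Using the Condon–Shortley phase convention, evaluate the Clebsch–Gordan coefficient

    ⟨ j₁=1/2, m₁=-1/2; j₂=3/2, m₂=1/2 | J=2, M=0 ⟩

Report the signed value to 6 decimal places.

+√(1/2) = +0.707107

triangle: 0!*1!*3!/5! = 6/120
(j±m)!: 0!*1!*2!*1!*2!*2! = 8
prefactor² = (2J+1)*Δ*N² = 2
  k=0: +1/(0!*0!*1!*2!*0!*1!) = 1/2
Σ = 1/2  ⇒  CG² = 2*1/2² = 1/2
CG = +√(1/2) = +0.707107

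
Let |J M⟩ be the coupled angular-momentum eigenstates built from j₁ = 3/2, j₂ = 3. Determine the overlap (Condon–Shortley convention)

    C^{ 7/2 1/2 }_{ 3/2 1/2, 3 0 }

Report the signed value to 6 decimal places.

+0.308607  (= +√(2/21))

triangle: 1!*2!*5!/9! = 240/362880
(j±m)!: 2!*1!*3!*3!*4!*3! = 10368
prefactor² = (2J+1)*Δ*N² = 384/7
  k=0: +1/(0!*1!*1!*3!*1!*2!) = 1/12
  k=1: −1/(1!*0!*0!*2!*2!*3!) = -1/24
Σ = 1/24  ⇒  CG² = 384/7*1/24² = 2/21
CG = +√(2/21) = +0.308607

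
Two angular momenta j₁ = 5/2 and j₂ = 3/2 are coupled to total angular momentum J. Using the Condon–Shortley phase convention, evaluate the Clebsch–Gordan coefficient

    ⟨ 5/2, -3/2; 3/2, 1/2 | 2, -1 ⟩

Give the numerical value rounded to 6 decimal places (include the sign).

triangle: 2!·3!·1!/7! = 12/5040
(j±m)!: 1!·4!·2!·1!·1!·3! = 288
prefactor² = (2J+1)·Δ·N² = 24/7
  k=1: −1/(1!·1!·3!·1!·0!·0!) = -1/6
  k=2: +1/(2!·0!·2!·0!·1!·1!) = 1/4
Σ = 1/12  ⇒  CG² = 24/7·1/12² = 1/42
CG = +√(1/42) = +0.154303

+0.154303  (= +√(1/42))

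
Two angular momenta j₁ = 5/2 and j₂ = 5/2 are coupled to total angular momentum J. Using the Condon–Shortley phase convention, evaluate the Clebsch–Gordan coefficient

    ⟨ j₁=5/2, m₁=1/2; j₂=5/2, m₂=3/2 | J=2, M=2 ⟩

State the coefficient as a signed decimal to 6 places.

triangle: 3!*2!*2!/8! = 24/40320
(j±m)!: 3!*2!*4!*1!*4!*0! = 6912
prefactor² = (2J+1)*Δ*N² = 144/7
  k=2: +1/(2!*1!*0!*2!*2!*0!) = 1/8
Σ = 1/8  ⇒  CG² = 144/7*1/8² = 9/28
CG = +√(9/28) = +0.566947

+0.566947  (= +√(9/28))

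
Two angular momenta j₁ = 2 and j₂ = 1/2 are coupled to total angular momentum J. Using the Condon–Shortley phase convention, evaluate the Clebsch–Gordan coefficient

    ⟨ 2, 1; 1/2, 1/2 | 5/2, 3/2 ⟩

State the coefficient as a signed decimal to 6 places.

+0.894427  (= +√(4/5))

triangle: 0!×4!×1!/6! = 24/720
(j±m)!: 3!×1!×1!×0!×4!×1! = 144
prefactor² = (2J+1)×Δ×N² = 144/5
  k=0: +1/(0!×0!×1!×1!×3!×0!) = 1/6
Σ = 1/6  ⇒  CG² = 144/5×1/6² = 4/5
CG = +√(4/5) = +0.894427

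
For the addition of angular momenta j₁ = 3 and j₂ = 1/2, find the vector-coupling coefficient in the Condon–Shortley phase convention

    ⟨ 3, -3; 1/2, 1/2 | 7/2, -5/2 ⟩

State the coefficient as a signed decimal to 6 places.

j₁+j₂−J=0  J+j₁−j₂=6  J−j₁+j₂=1  j₁+j₂+J+1=8
(j₁±m₁, j₂±m₂, J±M) = (0,6,1,0,1,6)
P² = 518400/7
sum k=0..0:
  [0] +1/720 = 1/720
S = 1/720
C² = P²·S² = 1/7 ; C = +0.377964

+0.377964  (= +√(1/7))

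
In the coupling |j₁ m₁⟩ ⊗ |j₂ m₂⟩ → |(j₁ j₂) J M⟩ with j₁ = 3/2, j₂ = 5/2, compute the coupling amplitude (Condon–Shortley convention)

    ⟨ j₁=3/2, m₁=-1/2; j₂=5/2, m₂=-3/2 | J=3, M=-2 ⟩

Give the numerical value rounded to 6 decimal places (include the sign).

+√(1/12) = +0.288675

√[7·1!2!4!/8! · 1!2!1!4!1!5!] = √(48)
  +(−1)^0/∏(0,1,2,1,0,3)! = 1/12  (running 1/12)
  +(−1)^1/∏(1,0,1,0,1,4)! = -1/24  (running 1/24)
⟨..|..⟩ = √(48)·(1/24) = +0.288675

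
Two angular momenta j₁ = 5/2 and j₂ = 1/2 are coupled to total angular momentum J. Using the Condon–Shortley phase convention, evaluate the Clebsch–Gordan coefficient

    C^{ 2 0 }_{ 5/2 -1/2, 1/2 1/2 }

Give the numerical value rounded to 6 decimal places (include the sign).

triangle: 1!·4!·0!/6! = 24/720
(j±m)!: 2!·3!·1!·0!·2!·2! = 48
prefactor² = (2J+1)·Δ·N² = 8
  k=1: −1/(1!·0!·2!·0!·2!·0!) = -1/4
Σ = -1/4  ⇒  CG² = 8·(-1/4)² = 1/2
CG = −√(1/2) = -0.707107

-0.707107  (= −√(1/2))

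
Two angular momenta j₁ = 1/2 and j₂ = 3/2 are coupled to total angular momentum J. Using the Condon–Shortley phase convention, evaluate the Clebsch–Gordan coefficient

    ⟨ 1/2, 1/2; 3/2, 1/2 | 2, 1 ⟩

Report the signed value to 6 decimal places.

+0.866025

triangle: 0!*1!*3!/5! = 6/120
(j±m)!: 1!*0!*2!*1!*3!*1! = 12
prefactor² = (2J+1)*Δ*N² = 3
  k=0: +1/(0!*0!*0!*2!*1!*1!) = 1/2
Σ = 1/2  ⇒  CG² = 3*1/2² = 3/4
CG = +√(3/4) = +0.866025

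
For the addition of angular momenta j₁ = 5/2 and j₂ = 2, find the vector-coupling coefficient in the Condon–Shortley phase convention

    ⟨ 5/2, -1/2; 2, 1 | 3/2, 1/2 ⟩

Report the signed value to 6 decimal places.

+√(5/21) = +0.487950

triangle: 3!×2!×1!/7! = 12/5040
(j±m)!: 2!×3!×3!×1!×2!×1! = 144
prefactor² = (2J+1)×Δ×N² = 48/35
  k=2: +1/(2!×1!×1!×1!×1!×0!) = 1/2
  k=3: −1/(3!×0!×0!×0!×2!×1!) = -1/12
Σ = 5/12  ⇒  CG² = 48/35×5/12² = 5/21
CG = +√(5/21) = +0.487950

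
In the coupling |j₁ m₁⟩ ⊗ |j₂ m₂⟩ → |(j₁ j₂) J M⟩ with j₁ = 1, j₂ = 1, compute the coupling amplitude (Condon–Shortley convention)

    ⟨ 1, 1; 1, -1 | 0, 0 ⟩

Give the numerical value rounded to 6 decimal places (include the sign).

√[1·2!0!0!/3! · 2!0!0!2!0!0!] = √(4/3)
  +(−1)^0/∏(0,2,0,0,0,0)! = 1/2  (running 1/2)
⟨..|..⟩ = √(4/3)·(1/2) = +0.577350

+0.577350  (= +√(1/3))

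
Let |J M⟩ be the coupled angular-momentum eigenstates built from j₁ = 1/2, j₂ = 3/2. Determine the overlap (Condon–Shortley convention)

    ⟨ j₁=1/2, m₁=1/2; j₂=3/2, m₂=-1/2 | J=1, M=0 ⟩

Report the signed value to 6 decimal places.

+√(1/2) ≈ +0.707107

j₁+j₂−J=1  J+j₁−j₂=0  J−j₁+j₂=2  j₁+j₂+J+1=4
(j₁±m₁, j₂±m₂, J±M) = (1,0,1,2,1,1)
P² = 1/2
sum k=0..0:
  [0] +1/1 = 1
S = 1
C² = P²·S² = 1/2 ; C = +0.707107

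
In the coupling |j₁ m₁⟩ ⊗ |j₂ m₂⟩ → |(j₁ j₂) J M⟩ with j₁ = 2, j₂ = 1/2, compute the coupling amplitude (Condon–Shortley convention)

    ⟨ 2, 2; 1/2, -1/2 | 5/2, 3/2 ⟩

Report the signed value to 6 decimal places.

j₁+j₂−J=0  J+j₁−j₂=4  J−j₁+j₂=1  j₁+j₂+J+1=6
(j₁±m₁, j₂±m₂, J±M) = (4,0,0,1,4,1)
P² = 576/5
sum k=0..0:
  [0] +1/24 = 1/24
S = 1/24
C² = P²·S² = 1/5 ; C = +0.447214

+√(1/5) = +0.447214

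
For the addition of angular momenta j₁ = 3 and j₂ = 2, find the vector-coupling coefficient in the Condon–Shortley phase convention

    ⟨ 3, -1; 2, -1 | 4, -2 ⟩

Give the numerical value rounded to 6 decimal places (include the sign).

triangle: 1!·5!·3!/10! = 720/3628800
(j±m)!: 2!·4!·1!·3!·2!·6! = 414720
prefactor² = (2J+1)·Δ·N² = 5184/7
  k=0: +1/(0!·1!·4!·1!·1!·2!) = 1/48
  k=1: −1/(1!·0!·3!·0!·2!·3!) = -1/72
Σ = 1/144  ⇒  CG² = 5184/7·1/144² = 1/28
CG = +√(1/28) = +0.188982

+0.188982  (= +√(1/28))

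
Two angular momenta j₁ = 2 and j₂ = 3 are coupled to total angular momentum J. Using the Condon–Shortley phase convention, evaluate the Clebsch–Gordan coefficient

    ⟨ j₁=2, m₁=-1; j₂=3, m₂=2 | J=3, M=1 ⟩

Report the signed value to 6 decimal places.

+√(1/4) ≈ +0.500000

√[7·2!2!4!/9! · 1!3!5!1!4!2!] = √(64)
  +(−1)^1/∏(1,1,2,4,0,0)! = -1/48  (running -1/48)
  +(−1)^2/∏(2,0,1,3,1,1)! = 1/12  (running 1/16)
⟨..|..⟩ = √(64)·(1/16) = +0.500000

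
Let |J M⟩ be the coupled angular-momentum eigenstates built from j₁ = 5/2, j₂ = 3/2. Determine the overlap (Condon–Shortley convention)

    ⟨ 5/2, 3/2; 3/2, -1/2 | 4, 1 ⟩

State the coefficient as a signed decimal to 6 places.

j₁+j₂−J=0  J+j₁−j₂=5  J−j₁+j₂=3  j₁+j₂+J+1=9
(j₁±m₁, j₂±m₂, J±M) = (4,1,1,2,5,3)
P² = 4320/7
sum k=0..0:
  [0] +1/48 = 1/48
S = 1/48
C² = P²·S² = 15/56 ; C = +0.517549

+√(15/56) = +0.517549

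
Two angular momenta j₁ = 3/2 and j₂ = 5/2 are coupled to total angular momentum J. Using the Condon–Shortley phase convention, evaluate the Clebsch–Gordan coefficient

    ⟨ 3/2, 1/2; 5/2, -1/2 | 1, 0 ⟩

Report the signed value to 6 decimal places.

-0.547723

j₁+j₂−J=3  J+j₁−j₂=0  J−j₁+j₂=2  j₁+j₂+J+1=6
(j₁±m₁, j₂±m₂, J±M) = (2,1,2,3,1,1)
P² = 6/5
sum k=1..1:
  [1] −1/2 = -1/2
S = -1/2
C² = P²·S² = 3/10 ; C = -0.547723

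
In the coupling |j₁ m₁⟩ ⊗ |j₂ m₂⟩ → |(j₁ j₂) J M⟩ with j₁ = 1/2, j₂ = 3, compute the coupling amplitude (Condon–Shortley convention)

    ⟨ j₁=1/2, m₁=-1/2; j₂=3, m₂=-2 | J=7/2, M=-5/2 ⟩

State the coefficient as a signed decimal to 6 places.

+√(6/7) = +0.925820

triangle: 0!×1!×6!/8! = 720/40320
(j±m)!: 0!×1!×1!×5!×1!×6! = 86400
prefactor² = (2J+1)×Δ×N² = 86400/7
  k=0: +1/(0!×0!×1!×1!×0!×5!) = 1/120
Σ = 1/120  ⇒  CG² = 86400/7×1/120² = 6/7
CG = +√(6/7) = +0.925820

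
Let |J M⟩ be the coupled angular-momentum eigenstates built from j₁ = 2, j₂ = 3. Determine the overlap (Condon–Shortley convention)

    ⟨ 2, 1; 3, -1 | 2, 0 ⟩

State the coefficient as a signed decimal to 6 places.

√[5·3!1!3!/8! · 3!1!2!4!2!2!] = √(36/7)
  +(−1)^0/∏(0,3,1,2,0,1)! = 1/12  (running 1/12)
  +(−1)^1/∏(1,2,0,1,1,2)! = -1/4  (running -1/6)
⟨..|..⟩ = √(36/7)·(-1/6) = -0.377964

−√(1/7) ≈ -0.377964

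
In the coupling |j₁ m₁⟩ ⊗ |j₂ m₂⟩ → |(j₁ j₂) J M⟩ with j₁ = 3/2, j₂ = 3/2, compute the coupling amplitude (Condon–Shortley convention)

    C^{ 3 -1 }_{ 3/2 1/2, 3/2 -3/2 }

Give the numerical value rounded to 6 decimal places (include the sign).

+√(1/5) ≈ +0.447214

j₁+j₂−J=0  J+j₁−j₂=3  J−j₁+j₂=3  j₁+j₂+J+1=7
(j₁±m₁, j₂±m₂, J±M) = (2,1,0,3,2,4)
P² = 144/5
sum k=0..0:
  [0] +1/12 = 1/12
S = 1/12
C² = P²·S² = 1/5 ; C = +0.447214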